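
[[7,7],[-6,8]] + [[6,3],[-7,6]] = [[13, 10], [-13, 14]]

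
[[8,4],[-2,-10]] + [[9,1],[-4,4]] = [[17, 5], [-6, -6]]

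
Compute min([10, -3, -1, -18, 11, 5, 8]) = -18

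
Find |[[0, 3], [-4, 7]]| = 12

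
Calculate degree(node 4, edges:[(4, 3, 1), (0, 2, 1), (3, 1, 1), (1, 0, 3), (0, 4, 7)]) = incident: (4,3), (0,4)
= 2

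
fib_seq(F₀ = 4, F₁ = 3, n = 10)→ [4, 3, 7, 10, 17, 27, 44, 71, 115, 186]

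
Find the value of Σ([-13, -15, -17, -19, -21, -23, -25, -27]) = (-13) + (-15) + (-17) + (-19) + (-21) + (-23) + (-25) + (-27)
= -160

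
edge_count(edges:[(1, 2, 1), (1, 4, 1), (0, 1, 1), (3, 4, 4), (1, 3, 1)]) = 5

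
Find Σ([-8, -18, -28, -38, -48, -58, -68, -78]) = (-8) + (-18) + (-28) + (-38) + (-48) + (-58) + (-68) + (-78)
= -344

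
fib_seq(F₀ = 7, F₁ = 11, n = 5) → [7, 11, 18, 29, 47]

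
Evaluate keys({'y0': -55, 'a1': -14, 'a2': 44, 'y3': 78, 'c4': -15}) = ['y0', 'a1', 'a2', 'y3', 'c4']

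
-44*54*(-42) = 99792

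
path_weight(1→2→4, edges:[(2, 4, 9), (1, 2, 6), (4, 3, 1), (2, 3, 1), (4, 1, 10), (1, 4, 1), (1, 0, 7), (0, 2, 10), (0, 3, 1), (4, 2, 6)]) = w(1→2)=6 + w(2→4)=9
= 15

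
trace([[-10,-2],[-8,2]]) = diagonal: (-10) + 2
= -8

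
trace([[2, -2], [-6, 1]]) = diagonal: 2 + 1
= 3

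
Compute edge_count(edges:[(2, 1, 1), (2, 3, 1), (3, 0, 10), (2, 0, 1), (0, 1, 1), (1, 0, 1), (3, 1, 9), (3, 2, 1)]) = 8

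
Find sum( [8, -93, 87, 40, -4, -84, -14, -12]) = -72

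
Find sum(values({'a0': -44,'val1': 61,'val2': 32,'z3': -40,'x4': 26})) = (-44) + 61 + 32 + (-40) + 26
= 35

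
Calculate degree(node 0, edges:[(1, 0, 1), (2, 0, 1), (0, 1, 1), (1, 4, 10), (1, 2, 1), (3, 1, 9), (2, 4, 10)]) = 3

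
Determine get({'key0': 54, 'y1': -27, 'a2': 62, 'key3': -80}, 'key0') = 54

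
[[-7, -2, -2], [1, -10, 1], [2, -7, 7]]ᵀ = [[-7, 1, 2], [-2, -10, -7], [-2, 1, 7]]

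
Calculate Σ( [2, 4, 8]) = 14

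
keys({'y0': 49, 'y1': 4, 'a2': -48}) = ['y0', 'y1', 'a2']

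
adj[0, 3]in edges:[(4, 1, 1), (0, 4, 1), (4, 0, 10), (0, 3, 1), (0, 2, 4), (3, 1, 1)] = 1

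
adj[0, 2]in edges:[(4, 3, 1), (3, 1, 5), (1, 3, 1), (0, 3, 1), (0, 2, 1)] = 1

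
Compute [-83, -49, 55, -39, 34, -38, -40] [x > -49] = keep x where x > -49: -83✗, -49✗, 55✓, -39✓, 34✓, -38✓, -40✓
= [55, -39, 34, -38, -40]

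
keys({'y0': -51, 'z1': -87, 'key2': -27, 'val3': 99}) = ['y0', 'z1', 'key2', 'val3']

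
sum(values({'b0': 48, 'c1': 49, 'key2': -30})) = 48 + 49 + (-30)
= 67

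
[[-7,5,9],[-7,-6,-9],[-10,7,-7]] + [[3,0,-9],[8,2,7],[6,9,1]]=[[-4, 5, 0], [1, -4, -2], [-4, 16, -6]]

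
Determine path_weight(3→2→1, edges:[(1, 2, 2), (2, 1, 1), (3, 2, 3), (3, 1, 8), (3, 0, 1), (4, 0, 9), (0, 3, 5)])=4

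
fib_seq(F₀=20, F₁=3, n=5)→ [20, 3, 23, 26, 49]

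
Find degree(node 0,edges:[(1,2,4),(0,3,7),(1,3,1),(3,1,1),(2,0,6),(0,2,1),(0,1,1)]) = incident: (0,3), (2,0), (0,2), (0,1)
= 4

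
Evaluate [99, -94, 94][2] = 94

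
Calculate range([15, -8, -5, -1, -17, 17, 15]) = 34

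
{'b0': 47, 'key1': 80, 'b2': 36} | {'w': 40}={'b0': 47, 'key1': 80, 'b2': 36, 'w': 40}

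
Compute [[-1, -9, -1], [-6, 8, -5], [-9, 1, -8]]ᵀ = [[-1, -6, -9], [-9, 8, 1], [-1, -5, -8]]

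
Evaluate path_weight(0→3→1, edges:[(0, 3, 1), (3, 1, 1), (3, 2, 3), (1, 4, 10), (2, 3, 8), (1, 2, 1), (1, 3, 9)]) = 2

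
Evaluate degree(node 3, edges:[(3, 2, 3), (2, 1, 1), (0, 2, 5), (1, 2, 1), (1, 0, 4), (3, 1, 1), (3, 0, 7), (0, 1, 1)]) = incident: (3,2), (3,1), (3,0)
= 3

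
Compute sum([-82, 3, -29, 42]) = (-82) + 3 + (-29) + 42
= -66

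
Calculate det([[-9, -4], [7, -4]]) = (-9)*(-4) - (-4)*(7)
= 64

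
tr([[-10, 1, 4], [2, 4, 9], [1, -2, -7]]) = diagonal: (-10) + 4 + (-7)
= -13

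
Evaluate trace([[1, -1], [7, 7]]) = diagonal: 1 + 7
= 8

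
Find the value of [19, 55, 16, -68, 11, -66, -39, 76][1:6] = [55, 16, -68, 11, -66]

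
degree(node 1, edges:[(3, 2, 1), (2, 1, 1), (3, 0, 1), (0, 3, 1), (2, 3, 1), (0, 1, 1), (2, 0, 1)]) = 2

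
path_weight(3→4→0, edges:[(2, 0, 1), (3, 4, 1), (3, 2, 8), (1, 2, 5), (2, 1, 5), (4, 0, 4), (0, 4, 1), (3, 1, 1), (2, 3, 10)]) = w(3→4)=1 + w(4→0)=4
= 5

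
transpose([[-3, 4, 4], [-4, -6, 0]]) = [[-3, -4], [4, -6], [4, 0]]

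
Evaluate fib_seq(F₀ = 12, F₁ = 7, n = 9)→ [12, 7, 19, 26, 45, 71, 116, 187, 303]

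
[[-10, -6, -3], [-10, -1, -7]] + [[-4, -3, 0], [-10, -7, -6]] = [[-14, -9, -3], [-20, -8, -13]]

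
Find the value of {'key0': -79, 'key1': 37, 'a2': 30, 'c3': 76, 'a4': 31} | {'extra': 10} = {'key0': -79, 'key1': 37, 'a2': 30, 'c3': 76, 'a4': 31, 'extra': 10}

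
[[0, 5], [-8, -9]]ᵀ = [[0, -8], [5, -9]]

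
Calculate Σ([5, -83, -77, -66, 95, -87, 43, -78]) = 5 + (-83) + (-77) + (-66) + 95 + (-87) + 43 + (-78)
= -248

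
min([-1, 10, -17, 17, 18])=-17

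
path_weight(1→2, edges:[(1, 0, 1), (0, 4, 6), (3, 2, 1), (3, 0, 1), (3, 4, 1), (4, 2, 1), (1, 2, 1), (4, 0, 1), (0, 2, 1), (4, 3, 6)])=1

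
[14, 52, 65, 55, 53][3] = 55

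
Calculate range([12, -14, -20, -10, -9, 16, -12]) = 36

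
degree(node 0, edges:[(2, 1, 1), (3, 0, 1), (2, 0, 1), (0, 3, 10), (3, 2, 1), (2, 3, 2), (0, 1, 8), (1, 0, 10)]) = 5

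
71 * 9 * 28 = 17892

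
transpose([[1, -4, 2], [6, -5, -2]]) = [[1, 6], [-4, -5], [2, -2]]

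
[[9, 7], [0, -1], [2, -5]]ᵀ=[[9, 0, 2], [7, -1, -5]]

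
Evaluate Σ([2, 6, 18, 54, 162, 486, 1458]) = 2 + 6 + 18 + 54 + 162 + 486 + 1458
= 2186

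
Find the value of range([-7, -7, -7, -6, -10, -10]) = 4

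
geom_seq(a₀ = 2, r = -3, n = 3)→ [2, -6, 18]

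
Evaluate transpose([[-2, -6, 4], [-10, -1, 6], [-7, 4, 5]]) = [[-2, -10, -7], [-6, -1, 4], [4, 6, 5]]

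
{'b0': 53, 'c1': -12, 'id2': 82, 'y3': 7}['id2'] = 82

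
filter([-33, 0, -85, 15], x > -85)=keep x where x > -85: -33✓, 0✓, -85✗, 15✓
= [-33, 0, 15]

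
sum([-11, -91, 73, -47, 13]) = (-11) + (-91) + 73 + (-47) + 13
= -63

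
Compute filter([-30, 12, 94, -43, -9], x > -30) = [12, 94, -9]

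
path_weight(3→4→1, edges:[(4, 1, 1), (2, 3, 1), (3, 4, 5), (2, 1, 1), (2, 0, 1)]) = w(3→4)=5 + w(4→1)=1
= 6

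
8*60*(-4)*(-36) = 69120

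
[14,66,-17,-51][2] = -17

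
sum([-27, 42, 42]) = 57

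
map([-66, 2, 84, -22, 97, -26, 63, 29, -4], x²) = (-66)²=4356, (2)²=4, (84)²=7056, (-22)²=484, (97)²=9409, (-26)²=676, (63)²=3969, (29)²=841, (-4)²=16
= [4356, 4, 7056, 484, 9409, 676, 3969, 841, 16]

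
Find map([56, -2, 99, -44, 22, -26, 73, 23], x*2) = 56*2=112, -2*2=-4, 99*2=198, -44*2=-88, 22*2=44, -26*2=-52, 73*2=146, 23*2=46
= [112, -4, 198, -88, 44, -52, 146, 46]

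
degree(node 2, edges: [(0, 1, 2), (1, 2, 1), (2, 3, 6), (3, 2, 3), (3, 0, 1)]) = incident: (1,2), (2,3), (3,2)
= 3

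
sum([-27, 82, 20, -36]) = 39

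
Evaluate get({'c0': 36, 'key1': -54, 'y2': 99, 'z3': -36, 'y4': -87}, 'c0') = 36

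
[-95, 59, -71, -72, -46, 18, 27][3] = -72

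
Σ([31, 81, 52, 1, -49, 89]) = 31 + 81 + 52 + 1 + (-49) + 89
= 205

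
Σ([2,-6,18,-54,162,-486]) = 2 + -6 + 18 + -54 + 162 + -486
= -364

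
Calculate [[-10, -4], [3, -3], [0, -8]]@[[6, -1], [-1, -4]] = C[0][0] = (-10)*(6) + (-4)*(-1) = -56
C[0][1] = (-10)*(-1) + (-4)*(-4) = 26
C[1][0] = (3)*(6) + (-3)*(-1) = 21
C[1][1] = (3)*(-1) + (-3)*(-4) = 9
C[2][0] = (0)*(6) + (-8)*(-1) = 8
C[2][1] = (0)*(-1) + (-8)*(-4) = 32
= [[-56, 26], [21, 9], [8, 32]]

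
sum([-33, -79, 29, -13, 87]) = -9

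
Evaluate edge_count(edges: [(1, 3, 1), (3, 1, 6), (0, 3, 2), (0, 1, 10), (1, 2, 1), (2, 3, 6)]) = 6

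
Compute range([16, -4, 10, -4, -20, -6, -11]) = 36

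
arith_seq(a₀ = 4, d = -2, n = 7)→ [4, 2, 0, -2, -4, -6, -8]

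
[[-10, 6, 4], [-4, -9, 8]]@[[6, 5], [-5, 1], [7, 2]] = C[0][0] = (-10)*(6) + (6)*(-5) + (4)*(7) = -62
C[0][1] = (-10)*(5) + (6)*(1) + (4)*(2) = -36
C[1][0] = (-4)*(6) + (-9)*(-5) + (8)*(7) = 77
C[1][1] = (-4)*(5) + (-9)*(1) + (8)*(2) = -13
= [[-62, -36], [77, -13]]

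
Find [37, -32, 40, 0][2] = 40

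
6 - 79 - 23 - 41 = -137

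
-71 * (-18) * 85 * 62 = 6735060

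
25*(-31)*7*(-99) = 537075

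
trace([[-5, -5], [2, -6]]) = -11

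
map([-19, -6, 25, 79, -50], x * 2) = -19*2=-38, -6*2=-12, 25*2=50, 79*2=158, -50*2=-100
= [-38, -12, 50, 158, -100]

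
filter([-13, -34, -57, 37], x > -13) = [37]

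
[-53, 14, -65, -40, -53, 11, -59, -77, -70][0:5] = [-53, 14, -65, -40, -53]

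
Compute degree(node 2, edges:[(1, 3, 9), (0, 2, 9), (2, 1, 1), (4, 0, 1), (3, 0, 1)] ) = 2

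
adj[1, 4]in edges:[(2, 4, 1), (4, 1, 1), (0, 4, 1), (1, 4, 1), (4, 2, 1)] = 1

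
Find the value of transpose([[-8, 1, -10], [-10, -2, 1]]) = [[-8, -10], [1, -2], [-10, 1]]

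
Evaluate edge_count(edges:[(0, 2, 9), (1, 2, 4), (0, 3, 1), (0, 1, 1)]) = 4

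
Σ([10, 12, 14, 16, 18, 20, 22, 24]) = 10 + 12 + 14 + 16 + 18 + 20 + 22 + 24
= 136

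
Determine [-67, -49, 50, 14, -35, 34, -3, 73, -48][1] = -49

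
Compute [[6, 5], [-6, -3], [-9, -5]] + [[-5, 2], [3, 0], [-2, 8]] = [[1, 7], [-3, -3], [-11, 3]]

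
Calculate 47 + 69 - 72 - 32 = 12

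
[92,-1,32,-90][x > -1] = keep x where x > -1: 92✓, -1✗, 32✓, -90✗
= [92, 32]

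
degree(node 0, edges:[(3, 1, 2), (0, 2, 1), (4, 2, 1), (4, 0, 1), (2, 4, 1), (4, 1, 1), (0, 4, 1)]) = 3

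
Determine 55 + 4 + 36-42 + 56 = 109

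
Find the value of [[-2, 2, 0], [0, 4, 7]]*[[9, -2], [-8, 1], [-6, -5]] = C[0][0] = (-2)*(9) + (2)*(-8) + (0)*(-6) = -34
C[0][1] = (-2)*(-2) + (2)*(1) + (0)*(-5) = 6
C[1][0] = (0)*(9) + (4)*(-8) + (7)*(-6) = -74
C[1][1] = (0)*(-2) + (4)*(1) + (7)*(-5) = -31
= [[-34, 6], [-74, -31]]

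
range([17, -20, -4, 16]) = 37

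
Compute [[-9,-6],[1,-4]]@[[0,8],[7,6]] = [[-42, -108], [-28, -16]]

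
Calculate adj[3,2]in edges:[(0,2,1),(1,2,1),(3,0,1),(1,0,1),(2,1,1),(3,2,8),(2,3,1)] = 8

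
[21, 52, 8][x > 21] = keep x where x > 21: 21✗, 52✓, 8✗
= [52]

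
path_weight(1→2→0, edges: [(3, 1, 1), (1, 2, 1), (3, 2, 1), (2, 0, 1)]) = w(1→2)=1 + w(2→0)=1
= 2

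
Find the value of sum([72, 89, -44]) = 72 + 89 + (-44)
= 117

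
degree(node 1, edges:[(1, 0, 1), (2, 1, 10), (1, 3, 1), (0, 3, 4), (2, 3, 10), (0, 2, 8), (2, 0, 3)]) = incident: (1,0), (2,1), (1,3)
= 3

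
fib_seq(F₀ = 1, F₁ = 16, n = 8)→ [1, 16, 17, 33, 50, 83, 133, 216]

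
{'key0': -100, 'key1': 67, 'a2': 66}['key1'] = 67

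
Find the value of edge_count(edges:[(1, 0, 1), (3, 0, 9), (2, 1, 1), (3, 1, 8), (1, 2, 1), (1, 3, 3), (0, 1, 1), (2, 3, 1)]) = 8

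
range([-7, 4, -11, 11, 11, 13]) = 24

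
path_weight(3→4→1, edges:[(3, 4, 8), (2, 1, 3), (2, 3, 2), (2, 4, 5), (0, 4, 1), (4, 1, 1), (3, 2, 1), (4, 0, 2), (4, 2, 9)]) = w(3→4)=8 + w(4→1)=1
= 9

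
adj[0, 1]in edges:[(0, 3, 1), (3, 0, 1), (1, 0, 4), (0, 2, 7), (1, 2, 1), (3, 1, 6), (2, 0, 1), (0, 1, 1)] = 1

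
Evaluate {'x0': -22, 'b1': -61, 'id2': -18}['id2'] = -18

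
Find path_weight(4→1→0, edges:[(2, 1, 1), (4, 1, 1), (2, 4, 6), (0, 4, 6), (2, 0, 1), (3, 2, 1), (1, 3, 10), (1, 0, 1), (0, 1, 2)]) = 2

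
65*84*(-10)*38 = -2074800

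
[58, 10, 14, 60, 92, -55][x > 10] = keep x where x > 10: 58✓, 10✗, 14✓, 60✓, 92✓, -55✗
= [58, 14, 60, 92]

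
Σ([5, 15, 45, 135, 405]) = 605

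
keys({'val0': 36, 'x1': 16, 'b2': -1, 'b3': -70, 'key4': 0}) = ['val0', 'x1', 'b2', 'b3', 'key4']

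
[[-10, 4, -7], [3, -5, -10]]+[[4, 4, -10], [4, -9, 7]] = [[-6, 8, -17], [7, -14, -3]]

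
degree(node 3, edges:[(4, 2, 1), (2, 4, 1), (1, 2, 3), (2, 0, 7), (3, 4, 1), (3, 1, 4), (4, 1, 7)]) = 2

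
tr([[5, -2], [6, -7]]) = diagonal: 5 + (-7)
= -2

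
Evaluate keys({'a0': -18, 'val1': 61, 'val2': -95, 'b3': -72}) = ['a0', 'val1', 'val2', 'b3']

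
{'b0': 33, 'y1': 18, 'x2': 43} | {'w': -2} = {'b0': 33, 'y1': 18, 'x2': 43, 'w': -2}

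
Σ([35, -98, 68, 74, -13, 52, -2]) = 35 + (-98) + 68 + 74 + (-13) + 52 + (-2)
= 116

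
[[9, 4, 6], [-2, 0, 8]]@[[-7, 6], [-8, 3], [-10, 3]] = [[-155, 84], [-66, 12]]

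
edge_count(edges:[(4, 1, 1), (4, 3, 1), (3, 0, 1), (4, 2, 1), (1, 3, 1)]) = 5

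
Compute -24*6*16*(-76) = 175104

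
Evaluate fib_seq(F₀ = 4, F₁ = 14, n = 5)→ [4, 14, 18, 32, 50]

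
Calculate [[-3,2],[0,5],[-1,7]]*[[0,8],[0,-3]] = C[0][0] = (-3)*(0) + (2)*(0) = 0
C[0][1] = (-3)*(8) + (2)*(-3) = -30
C[1][0] = (0)*(0) + (5)*(0) = 0
C[1][1] = (0)*(8) + (5)*(-3) = -15
C[2][0] = (-1)*(0) + (7)*(0) = 0
C[2][1] = (-1)*(8) + (7)*(-3) = -29
= [[0, -30], [0, -15], [0, -29]]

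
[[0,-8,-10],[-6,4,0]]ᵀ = [[0, -6], [-8, 4], [-10, 0]]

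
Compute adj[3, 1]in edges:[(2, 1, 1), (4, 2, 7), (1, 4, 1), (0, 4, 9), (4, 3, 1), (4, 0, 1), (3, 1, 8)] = 8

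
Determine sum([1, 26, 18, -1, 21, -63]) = 1 + 26 + 18 + (-1) + 21 + (-63)
= 2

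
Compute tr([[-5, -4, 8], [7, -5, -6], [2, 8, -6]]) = diagonal: (-5) + (-5) + (-6)
= -16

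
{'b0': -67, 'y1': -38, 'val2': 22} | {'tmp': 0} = {'b0': -67, 'y1': -38, 'val2': 22, 'tmp': 0}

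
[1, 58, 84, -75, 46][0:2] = [1, 58]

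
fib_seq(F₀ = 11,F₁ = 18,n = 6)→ F_2 = F_1 + F_0 = 29
F_3 = F_2 + F_1 = 47
F_4 = F_3 + F_2 = 76
...
= [11, 18, 29, 47, 76, 123]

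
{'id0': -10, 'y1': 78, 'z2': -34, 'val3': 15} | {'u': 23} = {'id0': -10, 'y1': 78, 'z2': -34, 'val3': 15, 'u': 23}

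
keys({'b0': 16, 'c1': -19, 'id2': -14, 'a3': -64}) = ['b0', 'c1', 'id2', 'a3']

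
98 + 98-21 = 175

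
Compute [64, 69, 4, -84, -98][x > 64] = keep x where x > 64: 64✗, 69✓, 4✗, -84✗, -98✗
= [69]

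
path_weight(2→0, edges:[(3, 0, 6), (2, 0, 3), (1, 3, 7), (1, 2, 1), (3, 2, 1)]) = 3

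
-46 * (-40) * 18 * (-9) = -298080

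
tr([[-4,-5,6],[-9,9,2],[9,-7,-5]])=diagonal: (-4) + 9 + (-5)
= 0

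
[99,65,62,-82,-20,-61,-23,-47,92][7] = -47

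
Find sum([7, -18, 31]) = 20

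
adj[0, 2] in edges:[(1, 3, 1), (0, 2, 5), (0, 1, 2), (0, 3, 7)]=5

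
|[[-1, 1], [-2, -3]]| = 5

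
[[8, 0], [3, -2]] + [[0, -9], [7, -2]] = [[8, -9], [10, -4]]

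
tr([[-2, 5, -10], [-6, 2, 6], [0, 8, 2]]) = diagonal: (-2) + 2 + 2
= 2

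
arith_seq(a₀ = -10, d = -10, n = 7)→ [-10, -20, -30, -40, -50, -60, -70]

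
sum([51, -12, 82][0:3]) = slice → [51, -12, 82]
51 + (-12) + 82
= 121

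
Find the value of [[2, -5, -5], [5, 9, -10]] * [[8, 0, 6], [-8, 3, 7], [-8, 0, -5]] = [[96, -15, 2], [48, 27, 143]]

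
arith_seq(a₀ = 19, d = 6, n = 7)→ a_0 = 19 + 0*6 = 19
a_1 = 19 + 1*6 = 25
a_2 = 19 + 2*6 = 31
...
= [19, 25, 31, 37, 43, 49, 55]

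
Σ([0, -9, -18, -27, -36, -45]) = 0 + (-9) + (-18) + (-27) + (-36) + (-45)
= -135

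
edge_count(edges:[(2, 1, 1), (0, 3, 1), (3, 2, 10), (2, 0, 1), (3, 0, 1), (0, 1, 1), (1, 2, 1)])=7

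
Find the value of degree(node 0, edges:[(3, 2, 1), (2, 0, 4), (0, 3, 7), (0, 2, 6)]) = incident: (2,0), (0,3), (0,2)
= 3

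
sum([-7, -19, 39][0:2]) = slice → [-7, -19]
(-7) + (-19)
= -26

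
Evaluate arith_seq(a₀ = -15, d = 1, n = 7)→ a_0 = -15 + 0*1 = -15
a_1 = -15 + 1*1 = -14
a_2 = -15 + 2*1 = -13
...
= [-15, -14, -13, -12, -11, -10, -9]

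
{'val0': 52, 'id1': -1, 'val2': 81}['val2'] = 81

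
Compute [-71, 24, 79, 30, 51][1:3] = [24, 79]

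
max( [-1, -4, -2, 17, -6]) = 17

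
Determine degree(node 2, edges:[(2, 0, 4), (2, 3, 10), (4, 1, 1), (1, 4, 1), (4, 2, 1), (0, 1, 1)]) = incident: (2,0), (2,3), (4,2)
= 3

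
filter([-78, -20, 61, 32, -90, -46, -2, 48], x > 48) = keep x where x > 48: -78✗, -20✗, 61✓, 32✗, -90✗, -46✗, -2✗, 48✗
= [61]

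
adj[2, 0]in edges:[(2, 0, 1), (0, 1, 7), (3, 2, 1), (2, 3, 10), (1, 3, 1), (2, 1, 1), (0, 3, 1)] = 1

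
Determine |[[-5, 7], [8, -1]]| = (-5)*(-1) - (7)*(8)
= -51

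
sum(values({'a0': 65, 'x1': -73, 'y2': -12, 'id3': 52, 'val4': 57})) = 65 + (-73) + (-12) + 52 + 57
= 89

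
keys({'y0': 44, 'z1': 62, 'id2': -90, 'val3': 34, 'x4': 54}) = ['y0', 'z1', 'id2', 'val3', 'x4']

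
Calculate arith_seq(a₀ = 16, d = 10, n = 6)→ a_0 = 16 + 0*10 = 16
a_1 = 16 + 1*10 = 26
a_2 = 16 + 2*10 = 36
...
= [16, 26, 36, 46, 56, 66]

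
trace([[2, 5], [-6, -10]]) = -8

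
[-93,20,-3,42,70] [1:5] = [20, -3, 42, 70]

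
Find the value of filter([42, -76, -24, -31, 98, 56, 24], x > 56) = keep x where x > 56: 42✗, -76✗, -24✗, -31✗, 98✓, 56✗, 24✗
= [98]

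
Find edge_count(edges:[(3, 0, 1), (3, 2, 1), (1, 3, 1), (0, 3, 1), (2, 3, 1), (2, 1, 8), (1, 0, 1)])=7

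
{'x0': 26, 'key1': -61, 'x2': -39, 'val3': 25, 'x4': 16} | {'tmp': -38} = {'x0': 26, 'key1': -61, 'x2': -39, 'val3': 25, 'x4': 16, 'tmp': -38}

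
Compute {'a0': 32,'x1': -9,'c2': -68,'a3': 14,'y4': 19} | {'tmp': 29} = {'a0': 32, 'x1': -9, 'c2': -68, 'a3': 14, 'y4': 19, 'tmp': 29}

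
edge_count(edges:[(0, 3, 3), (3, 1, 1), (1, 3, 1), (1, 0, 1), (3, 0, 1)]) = 5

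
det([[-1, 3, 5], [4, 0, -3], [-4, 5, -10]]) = (1)*(-1)*det([[0, -3], [5, -10]]) + (-1)*(3)*det([[4, -3], [-4, -10]]) + (1)*(5)*det([[4, 0], [-4, 5]])
= -15 + 156 + 100
= 241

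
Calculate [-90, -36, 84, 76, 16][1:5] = [-36, 84, 76, 16]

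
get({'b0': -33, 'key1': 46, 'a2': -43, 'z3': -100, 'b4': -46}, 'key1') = 46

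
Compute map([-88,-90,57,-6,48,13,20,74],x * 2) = -88*2=-176, -90*2=-180, 57*2=114, -6*2=-12, 48*2=96, 13*2=26, 20*2=40, 74*2=148
= [-176, -180, 114, -12, 96, 26, 40, 148]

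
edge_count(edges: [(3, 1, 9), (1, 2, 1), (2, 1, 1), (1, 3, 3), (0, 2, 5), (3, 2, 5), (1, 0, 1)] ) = 7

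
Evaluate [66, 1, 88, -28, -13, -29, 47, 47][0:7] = [66, 1, 88, -28, -13, -29, 47]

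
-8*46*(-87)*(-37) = -1184592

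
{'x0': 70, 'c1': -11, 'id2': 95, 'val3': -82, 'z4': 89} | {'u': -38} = {'x0': 70, 'c1': -11, 'id2': 95, 'val3': -82, 'z4': 89, 'u': -38}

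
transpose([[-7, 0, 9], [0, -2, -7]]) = [[-7, 0], [0, -2], [9, -7]]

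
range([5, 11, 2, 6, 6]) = 9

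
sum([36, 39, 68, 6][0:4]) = 149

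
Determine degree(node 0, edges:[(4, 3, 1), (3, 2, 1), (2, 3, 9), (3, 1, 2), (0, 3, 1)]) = incident: (0,3)
= 1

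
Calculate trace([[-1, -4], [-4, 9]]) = 8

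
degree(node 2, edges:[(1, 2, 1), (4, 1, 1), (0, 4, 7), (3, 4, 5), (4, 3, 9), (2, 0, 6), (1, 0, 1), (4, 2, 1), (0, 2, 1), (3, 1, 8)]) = 4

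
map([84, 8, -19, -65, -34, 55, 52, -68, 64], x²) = (84)²=7056, (8)²=64, (-19)²=361, (-65)²=4225, (-34)²=1156, (55)²=3025, (52)²=2704, (-68)²=4624, (64)²=4096
= [7056, 64, 361, 4225, 1156, 3025, 2704, 4624, 4096]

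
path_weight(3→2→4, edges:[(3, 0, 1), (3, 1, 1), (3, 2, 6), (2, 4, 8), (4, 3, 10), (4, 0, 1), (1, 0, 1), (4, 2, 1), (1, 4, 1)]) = 14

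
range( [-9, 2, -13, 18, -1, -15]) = 33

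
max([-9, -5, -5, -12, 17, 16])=17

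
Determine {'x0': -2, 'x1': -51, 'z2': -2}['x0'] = -2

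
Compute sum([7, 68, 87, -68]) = 94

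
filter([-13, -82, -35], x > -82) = keep x where x > -82: -13✓, -82✗, -35✓
= [-13, -35]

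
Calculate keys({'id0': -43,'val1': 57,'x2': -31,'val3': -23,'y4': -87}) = ['id0', 'val1', 'x2', 'val3', 'y4']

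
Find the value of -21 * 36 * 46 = -34776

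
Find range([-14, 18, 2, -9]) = 32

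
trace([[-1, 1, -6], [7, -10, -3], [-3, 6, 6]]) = diagonal: (-1) + (-10) + 6
= -5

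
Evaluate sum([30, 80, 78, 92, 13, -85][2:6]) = 98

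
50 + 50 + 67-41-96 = 30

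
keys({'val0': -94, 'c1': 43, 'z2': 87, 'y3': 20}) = ['val0', 'c1', 'z2', 'y3']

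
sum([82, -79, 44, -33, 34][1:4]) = -68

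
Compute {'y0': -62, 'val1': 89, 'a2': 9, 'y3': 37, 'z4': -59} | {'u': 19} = {'y0': -62, 'val1': 89, 'a2': 9, 'y3': 37, 'z4': -59, 'u': 19}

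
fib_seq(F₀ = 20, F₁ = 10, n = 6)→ F_2 = F_1 + F_0 = 30
F_3 = F_2 + F_1 = 40
F_4 = F_3 + F_2 = 70
...
= [20, 10, 30, 40, 70, 110]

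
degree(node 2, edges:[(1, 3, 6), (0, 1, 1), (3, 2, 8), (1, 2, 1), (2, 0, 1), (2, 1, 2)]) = incident: (3,2), (1,2), (2,0), (2,1)
= 4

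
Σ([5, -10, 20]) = 5 + -10 + 20
= 15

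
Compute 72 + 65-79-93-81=-116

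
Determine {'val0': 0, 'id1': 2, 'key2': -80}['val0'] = 0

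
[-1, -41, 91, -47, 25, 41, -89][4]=25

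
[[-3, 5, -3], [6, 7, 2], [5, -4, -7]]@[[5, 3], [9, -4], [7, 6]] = C[0][0] = (-3)*(5) + (5)*(9) + (-3)*(7) = 9
C[0][1] = (-3)*(3) + (5)*(-4) + (-3)*(6) = -47
C[1][0] = (6)*(5) + (7)*(9) + (2)*(7) = 107
C[1][1] = (6)*(3) + (7)*(-4) + (2)*(6) = 2
C[2][0] = (5)*(5) + (-4)*(9) + (-7)*(7) = -60
C[2][1] = (5)*(3) + (-4)*(-4) + (-7)*(6) = -11
= [[9, -47], [107, 2], [-60, -11]]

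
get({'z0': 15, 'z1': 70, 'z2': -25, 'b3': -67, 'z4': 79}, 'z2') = -25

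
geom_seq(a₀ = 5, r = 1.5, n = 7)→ a_0 = 5*1.5^0 = 5.0
a_1 = 5*1.5^1 = 7.5
a_2 = 5*1.5^2 = 11.25
...
= [5.0, 7.5, 11.25, 16.875, 25.3125, 37.96875, 56.953125]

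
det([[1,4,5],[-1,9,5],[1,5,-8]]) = (1)*(1)*det([[9, 5], [5, -8]]) + (-1)*(4)*det([[-1, 5], [1, -8]]) + (1)*(5)*det([[-1, 9], [1, 5]])
= -97 + -12 + -70
= -179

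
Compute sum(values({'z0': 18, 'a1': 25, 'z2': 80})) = 123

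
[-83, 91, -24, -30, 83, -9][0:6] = [-83, 91, -24, -30, 83, -9]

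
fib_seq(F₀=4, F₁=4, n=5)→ F_2 = F_1 + F_0 = 8
F_3 = F_2 + F_1 = 12
F_4 = F_3 + F_2 = 20
= [4, 4, 8, 12, 20]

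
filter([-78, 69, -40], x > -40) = [69]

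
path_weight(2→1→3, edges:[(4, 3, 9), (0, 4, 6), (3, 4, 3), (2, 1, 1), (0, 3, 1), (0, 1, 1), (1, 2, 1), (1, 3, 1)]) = w(2→1)=1 + w(1→3)=1
= 2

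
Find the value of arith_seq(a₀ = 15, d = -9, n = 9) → [15, 6, -3, -12, -21, -30, -39, -48, -57]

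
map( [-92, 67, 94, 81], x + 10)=-92+10=-82, 67+10=77, 94+10=104, 81+10=91
= [-82, 77, 104, 91]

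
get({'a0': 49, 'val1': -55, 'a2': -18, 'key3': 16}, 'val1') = -55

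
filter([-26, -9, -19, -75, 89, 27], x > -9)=keep x where x > -9: -26✗, -9✗, -19✗, -75✗, 89✓, 27✓
= [89, 27]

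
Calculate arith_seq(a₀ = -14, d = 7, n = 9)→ a_0 = -14 + 0*7 = -14
a_1 = -14 + 1*7 = -7
a_2 = -14 + 2*7 = 0
...
= [-14, -7, 0, 7, 14, 21, 28, 35, 42]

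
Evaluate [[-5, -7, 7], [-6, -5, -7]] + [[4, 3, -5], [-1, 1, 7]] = [[-1, -4, 2], [-7, -4, 0]]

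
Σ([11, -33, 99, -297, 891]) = 11 + -33 + 99 + -297 + 891
= 671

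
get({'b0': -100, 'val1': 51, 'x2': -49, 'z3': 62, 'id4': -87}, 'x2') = -49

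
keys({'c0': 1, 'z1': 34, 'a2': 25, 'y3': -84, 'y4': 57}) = ['c0', 'z1', 'a2', 'y3', 'y4']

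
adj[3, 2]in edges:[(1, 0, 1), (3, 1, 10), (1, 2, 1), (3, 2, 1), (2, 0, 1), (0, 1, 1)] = 1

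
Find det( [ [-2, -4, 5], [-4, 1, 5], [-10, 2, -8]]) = (1)*(-2)*det([[1, 5], [2, -8]]) + (-1)*(-4)*det([[-4, 5], [-10, -8]]) + (1)*(5)*det([[-4, 1], [-10, 2]])
= 36 + 328 + 10
= 374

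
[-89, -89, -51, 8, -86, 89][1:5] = [-89, -51, 8, -86]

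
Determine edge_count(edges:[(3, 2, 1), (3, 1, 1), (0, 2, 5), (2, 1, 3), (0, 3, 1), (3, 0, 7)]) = 6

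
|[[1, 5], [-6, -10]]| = 20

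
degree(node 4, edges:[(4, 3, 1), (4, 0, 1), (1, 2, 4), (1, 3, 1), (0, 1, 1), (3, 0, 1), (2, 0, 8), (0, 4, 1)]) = 3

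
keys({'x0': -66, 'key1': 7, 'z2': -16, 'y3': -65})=['x0', 'key1', 'z2', 'y3']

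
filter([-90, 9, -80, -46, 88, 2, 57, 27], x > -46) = keep x where x > -46: -90✗, 9✓, -80✗, -46✗, 88✓, 2✓, 57✓, 27✓
= [9, 88, 2, 57, 27]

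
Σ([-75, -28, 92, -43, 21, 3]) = (-75) + (-28) + 92 + (-43) + 21 + 3
= -30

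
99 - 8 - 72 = 19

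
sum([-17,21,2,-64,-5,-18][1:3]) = 23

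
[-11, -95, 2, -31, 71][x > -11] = [2, 71]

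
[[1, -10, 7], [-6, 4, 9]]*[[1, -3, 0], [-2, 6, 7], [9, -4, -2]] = C[0][0] = (1)*(1) + (-10)*(-2) + (7)*(9) = 84
C[0][1] = (1)*(-3) + (-10)*(6) + (7)*(-4) = -91
C[0][2] = (1)*(0) + (-10)*(7) + (7)*(-2) = -84
C[1][0] = (-6)*(1) + (4)*(-2) + (9)*(9) = 67
C[1][1] = (-6)*(-3) + (4)*(6) + (9)*(-4) = 6
C[1][2] = (-6)*(0) + (4)*(7) + (9)*(-2) = 10
= [[84, -91, -84], [67, 6, 10]]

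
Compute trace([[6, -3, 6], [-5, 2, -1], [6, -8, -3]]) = diagonal: 6 + 2 + (-3)
= 5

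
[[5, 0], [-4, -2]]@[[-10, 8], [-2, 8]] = [[-50, 40], [44, -48]]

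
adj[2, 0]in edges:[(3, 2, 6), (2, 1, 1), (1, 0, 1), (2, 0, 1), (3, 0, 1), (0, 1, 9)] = 1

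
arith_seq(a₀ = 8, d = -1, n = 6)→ [8, 7, 6, 5, 4, 3]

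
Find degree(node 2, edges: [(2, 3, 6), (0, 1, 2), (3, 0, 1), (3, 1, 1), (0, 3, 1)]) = incident: (2,3)
= 1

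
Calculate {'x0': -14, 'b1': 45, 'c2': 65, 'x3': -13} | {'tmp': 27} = {'x0': -14, 'b1': 45, 'c2': 65, 'x3': -13, 'tmp': 27}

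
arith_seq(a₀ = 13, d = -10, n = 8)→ a_0 = 13 + 0*-10 = 13
a_1 = 13 + 1*-10 = 3
a_2 = 13 + 2*-10 = -7
...
= [13, 3, -7, -17, -27, -37, -47, -57]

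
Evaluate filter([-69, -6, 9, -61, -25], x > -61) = keep x where x > -61: -69✗, -6✓, 9✓, -61✗, -25✓
= [-6, 9, -25]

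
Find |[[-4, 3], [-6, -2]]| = 26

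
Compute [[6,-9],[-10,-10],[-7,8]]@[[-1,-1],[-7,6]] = [[57, -60], [80, -50], [-49, 55]]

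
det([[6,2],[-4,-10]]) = (6)*(-10) - (2)*(-4)
= -52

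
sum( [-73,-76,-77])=(-73) + (-76) + (-77)
= -226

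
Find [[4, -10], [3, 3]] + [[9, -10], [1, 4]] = [[13, -20], [4, 7]]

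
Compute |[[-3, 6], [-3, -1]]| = (-3)*(-1) - (6)*(-3)
= 21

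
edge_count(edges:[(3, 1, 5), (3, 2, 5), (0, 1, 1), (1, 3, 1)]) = 4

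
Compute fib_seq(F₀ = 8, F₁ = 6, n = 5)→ [8, 6, 14, 20, 34]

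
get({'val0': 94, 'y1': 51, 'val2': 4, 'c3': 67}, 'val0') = 94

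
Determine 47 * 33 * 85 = 131835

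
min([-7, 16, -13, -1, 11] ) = -13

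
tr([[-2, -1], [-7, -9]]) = -11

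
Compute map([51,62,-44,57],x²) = (51)²=2601, (62)²=3844, (-44)²=1936, (57)²=3249
= [2601, 3844, 1936, 3249]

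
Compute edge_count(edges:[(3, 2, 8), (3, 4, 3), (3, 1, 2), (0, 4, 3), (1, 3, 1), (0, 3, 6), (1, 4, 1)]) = 7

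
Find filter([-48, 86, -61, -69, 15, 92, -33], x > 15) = [86, 92]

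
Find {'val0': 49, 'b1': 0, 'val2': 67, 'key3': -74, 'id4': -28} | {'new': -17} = {'val0': 49, 'b1': 0, 'val2': 67, 'key3': -74, 'id4': -28, 'new': -17}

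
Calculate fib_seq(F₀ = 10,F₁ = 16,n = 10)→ [10, 16, 26, 42, 68, 110, 178, 288, 466, 754]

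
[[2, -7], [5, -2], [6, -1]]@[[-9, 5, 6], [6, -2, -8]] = C[0][0] = (2)*(-9) + (-7)*(6) = -60
C[0][1] = (2)*(5) + (-7)*(-2) = 24
C[0][2] = (2)*(6) + (-7)*(-8) = 68
C[1][0] = (5)*(-9) + (-2)*(6) = -57
C[1][1] = (5)*(5) + (-2)*(-2) = 29
C[1][2] = (5)*(6) + (-2)*(-8) = 46
... (3 more cells)
= [[-60, 24, 68], [-57, 29, 46], [-60, 32, 44]]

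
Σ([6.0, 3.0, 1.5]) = 6.0 + 3.0 + 1.5
= 10.5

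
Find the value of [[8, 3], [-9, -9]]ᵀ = [[8, -9], [3, -9]]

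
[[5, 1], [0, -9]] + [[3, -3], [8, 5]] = [[8, -2], [8, -4]]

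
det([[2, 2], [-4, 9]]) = 26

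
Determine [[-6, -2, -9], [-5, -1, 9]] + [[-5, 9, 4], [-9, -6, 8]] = [[-11, 7, -5], [-14, -7, 17]]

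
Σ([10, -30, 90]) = 10 + -30 + 90
= 70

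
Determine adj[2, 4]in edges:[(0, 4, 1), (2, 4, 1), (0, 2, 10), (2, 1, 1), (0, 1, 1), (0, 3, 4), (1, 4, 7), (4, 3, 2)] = 1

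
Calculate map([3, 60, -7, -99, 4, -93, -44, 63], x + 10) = [13, 70, 3, -89, 14, -83, -34, 73]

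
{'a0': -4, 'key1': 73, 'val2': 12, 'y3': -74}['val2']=12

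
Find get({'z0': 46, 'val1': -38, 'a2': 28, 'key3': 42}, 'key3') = 42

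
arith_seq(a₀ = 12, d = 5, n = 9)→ [12, 17, 22, 27, 32, 37, 42, 47, 52]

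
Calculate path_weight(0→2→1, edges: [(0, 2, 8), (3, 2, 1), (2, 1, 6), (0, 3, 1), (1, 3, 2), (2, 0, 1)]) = 14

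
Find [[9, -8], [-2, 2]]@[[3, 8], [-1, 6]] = C[0][0] = (9)*(3) + (-8)*(-1) = 35
C[0][1] = (9)*(8) + (-8)*(6) = 24
C[1][0] = (-2)*(3) + (2)*(-1) = -8
C[1][1] = (-2)*(8) + (2)*(6) = -4
= [[35, 24], [-8, -4]]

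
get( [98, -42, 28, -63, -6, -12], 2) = 28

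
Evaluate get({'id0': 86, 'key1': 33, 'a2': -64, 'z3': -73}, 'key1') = 33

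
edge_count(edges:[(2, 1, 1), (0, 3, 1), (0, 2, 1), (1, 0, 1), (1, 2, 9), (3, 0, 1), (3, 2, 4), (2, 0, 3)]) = 8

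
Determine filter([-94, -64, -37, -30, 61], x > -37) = keep x where x > -37: -94✗, -64✗, -37✗, -30✓, 61✓
= [-30, 61]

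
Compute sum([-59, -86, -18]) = -163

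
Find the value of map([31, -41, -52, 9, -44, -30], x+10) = 31+10=41, -41+10=-31, -52+10=-42, 9+10=19, -44+10=-34, -30+10=-20
= [41, -31, -42, 19, -34, -20]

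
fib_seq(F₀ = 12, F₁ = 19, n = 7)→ F_2 = F_1 + F_0 = 31
F_3 = F_2 + F_1 = 50
F_4 = F_3 + F_2 = 81
...
= [12, 19, 31, 50, 81, 131, 212]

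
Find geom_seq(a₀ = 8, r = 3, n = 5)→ a_0 = 8*3^0 = 8
a_1 = 8*3^1 = 24
a_2 = 8*3^2 = 72
...
= [8, 24, 72, 216, 648]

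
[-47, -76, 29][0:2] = [-47, -76]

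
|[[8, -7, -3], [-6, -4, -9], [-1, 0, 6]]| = (1)*(8)*det([[-4, -9], [0, 6]]) + (-1)*(-7)*det([[-6, -9], [-1, 6]]) + (1)*(-3)*det([[-6, -4], [-1, 0]])
= -192 + -315 + 12
= -495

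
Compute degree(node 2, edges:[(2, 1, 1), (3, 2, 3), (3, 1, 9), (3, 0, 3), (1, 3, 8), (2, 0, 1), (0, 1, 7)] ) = 3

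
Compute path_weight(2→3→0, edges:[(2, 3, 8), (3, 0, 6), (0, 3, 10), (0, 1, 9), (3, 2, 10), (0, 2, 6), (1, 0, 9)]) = 14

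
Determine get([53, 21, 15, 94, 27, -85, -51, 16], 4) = 27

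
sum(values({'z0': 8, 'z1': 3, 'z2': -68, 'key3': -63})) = 8 + 3 + (-68) + (-63)
= -120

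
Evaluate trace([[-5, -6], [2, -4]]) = -9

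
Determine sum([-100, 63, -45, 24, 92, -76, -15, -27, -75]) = (-100) + 63 + (-45) + 24 + 92 + (-76) + (-15) + (-27) + (-75)
= -159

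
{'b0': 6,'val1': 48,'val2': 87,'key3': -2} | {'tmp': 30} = {'b0': 6, 'val1': 48, 'val2': 87, 'key3': -2, 'tmp': 30}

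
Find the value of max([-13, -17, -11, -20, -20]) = -11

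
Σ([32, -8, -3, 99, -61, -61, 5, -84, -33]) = -114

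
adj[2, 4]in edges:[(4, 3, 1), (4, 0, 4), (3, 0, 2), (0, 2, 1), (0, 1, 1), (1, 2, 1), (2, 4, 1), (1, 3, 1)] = 1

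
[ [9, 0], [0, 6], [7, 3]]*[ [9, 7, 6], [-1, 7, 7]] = [[81, 63, 54], [-6, 42, 42], [60, 70, 63]]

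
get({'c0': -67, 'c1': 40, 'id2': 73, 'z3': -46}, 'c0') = -67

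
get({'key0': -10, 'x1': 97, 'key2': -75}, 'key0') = -10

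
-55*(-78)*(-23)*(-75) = 7400250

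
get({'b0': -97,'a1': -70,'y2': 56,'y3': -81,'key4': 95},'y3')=-81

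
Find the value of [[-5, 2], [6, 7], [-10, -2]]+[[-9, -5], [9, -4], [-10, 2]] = [[-14, -3], [15, 3], [-20, 0]]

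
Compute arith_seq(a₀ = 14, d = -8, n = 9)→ a_0 = 14 + 0*-8 = 14
a_1 = 14 + 1*-8 = 6
a_2 = 14 + 2*-8 = -2
...
= [14, 6, -2, -10, -18, -26, -34, -42, -50]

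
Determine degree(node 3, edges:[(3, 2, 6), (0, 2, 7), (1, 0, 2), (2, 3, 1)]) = 2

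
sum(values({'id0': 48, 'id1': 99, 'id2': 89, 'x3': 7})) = 48 + 99 + 89 + 7
= 243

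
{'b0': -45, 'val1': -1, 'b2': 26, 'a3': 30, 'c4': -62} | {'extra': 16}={'b0': -45, 'val1': -1, 'b2': 26, 'a3': 30, 'c4': -62, 'extra': 16}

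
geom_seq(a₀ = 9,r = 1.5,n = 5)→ [9.0, 13.5, 20.25, 30.375, 45.5625]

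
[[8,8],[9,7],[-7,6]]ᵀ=[[8, 9, -7], [8, 7, 6]]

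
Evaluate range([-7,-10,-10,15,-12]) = 27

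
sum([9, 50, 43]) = 9 + 50 + 43
= 102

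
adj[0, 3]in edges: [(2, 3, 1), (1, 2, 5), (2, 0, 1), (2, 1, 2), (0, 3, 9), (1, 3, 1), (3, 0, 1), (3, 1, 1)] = 9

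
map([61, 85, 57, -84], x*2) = [122, 170, 114, -168]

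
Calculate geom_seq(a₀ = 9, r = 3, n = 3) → a_0 = 9*3^0 = 9
a_1 = 9*3^1 = 27
a_2 = 9*3^2 = 81
= [9, 27, 81]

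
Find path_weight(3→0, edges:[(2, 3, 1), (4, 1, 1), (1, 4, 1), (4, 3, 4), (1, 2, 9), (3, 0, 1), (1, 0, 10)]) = 1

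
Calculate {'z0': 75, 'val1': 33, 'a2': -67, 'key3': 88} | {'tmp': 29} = {'z0': 75, 'val1': 33, 'a2': -67, 'key3': 88, 'tmp': 29}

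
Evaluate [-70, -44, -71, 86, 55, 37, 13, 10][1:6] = [-44, -71, 86, 55, 37]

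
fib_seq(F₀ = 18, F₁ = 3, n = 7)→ [18, 3, 21, 24, 45, 69, 114]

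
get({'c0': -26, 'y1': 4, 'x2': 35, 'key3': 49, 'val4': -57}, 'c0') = -26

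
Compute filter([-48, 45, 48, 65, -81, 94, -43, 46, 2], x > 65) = keep x where x > 65: -48✗, 45✗, 48✗, 65✗, -81✗, 94✓, -43✗, 46✗, 2✗
= [94]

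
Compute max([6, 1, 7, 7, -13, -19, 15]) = 15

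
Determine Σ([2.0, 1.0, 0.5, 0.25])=2.0 + 1.0 + 0.5 + 0.25
= 3.75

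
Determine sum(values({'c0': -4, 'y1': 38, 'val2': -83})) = (-4) + 38 + (-83)
= -49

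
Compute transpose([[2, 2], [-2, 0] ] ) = [[2, -2], [2, 0]]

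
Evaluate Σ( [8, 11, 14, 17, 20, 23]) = 93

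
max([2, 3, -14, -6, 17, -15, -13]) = 17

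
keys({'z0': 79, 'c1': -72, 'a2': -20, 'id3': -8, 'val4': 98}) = ['z0', 'c1', 'a2', 'id3', 'val4']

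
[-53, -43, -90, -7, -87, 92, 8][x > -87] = [-53, -43, -7, 92, 8]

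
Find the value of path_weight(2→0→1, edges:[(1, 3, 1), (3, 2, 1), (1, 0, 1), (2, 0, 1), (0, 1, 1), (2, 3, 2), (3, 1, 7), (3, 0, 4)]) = 2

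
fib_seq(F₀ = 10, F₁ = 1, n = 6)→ [10, 1, 11, 12, 23, 35]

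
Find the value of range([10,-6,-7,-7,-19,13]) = 32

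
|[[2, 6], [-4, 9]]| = 42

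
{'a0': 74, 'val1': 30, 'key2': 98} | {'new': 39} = {'a0': 74, 'val1': 30, 'key2': 98, 'new': 39}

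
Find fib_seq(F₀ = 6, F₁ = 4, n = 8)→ F_2 = F_1 + F_0 = 10
F_3 = F_2 + F_1 = 14
F_4 = F_3 + F_2 = 24
...
= [6, 4, 10, 14, 24, 38, 62, 100]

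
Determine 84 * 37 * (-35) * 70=-7614600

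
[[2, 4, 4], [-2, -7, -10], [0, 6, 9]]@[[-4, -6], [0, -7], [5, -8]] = C[0][0] = (2)*(-4) + (4)*(0) + (4)*(5) = 12
C[0][1] = (2)*(-6) + (4)*(-7) + (4)*(-8) = -72
C[1][0] = (-2)*(-4) + (-7)*(0) + (-10)*(5) = -42
C[1][1] = (-2)*(-6) + (-7)*(-7) + (-10)*(-8) = 141
C[2][0] = (0)*(-4) + (6)*(0) + (9)*(5) = 45
C[2][1] = (0)*(-6) + (6)*(-7) + (9)*(-8) = -114
= [[12, -72], [-42, 141], [45, -114]]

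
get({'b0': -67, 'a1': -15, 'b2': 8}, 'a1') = -15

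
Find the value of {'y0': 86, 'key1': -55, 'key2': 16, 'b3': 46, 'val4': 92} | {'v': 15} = {'y0': 86, 'key1': -55, 'key2': 16, 'b3': 46, 'val4': 92, 'v': 15}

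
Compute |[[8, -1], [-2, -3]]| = -26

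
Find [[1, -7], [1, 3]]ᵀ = [[1, 1], [-7, 3]]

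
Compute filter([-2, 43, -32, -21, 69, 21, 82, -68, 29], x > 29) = [43, 69, 82]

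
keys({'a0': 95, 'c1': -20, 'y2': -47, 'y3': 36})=['a0', 'c1', 'y2', 'y3']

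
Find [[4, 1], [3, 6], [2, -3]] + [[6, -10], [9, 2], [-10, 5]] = [[10, -9], [12, 8], [-8, 2]]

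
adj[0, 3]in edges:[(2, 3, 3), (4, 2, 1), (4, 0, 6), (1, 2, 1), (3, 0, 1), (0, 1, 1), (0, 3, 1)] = 1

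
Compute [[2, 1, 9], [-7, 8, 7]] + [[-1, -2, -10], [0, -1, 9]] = [[1, -1, -1], [-7, 7, 16]]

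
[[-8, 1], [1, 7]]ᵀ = [[-8, 1], [1, 7]]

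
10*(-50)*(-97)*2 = 97000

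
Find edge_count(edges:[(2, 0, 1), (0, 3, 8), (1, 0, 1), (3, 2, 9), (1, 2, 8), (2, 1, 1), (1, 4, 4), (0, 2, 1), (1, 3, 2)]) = 9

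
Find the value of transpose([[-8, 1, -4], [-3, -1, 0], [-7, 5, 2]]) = [[-8, -3, -7], [1, -1, 5], [-4, 0, 2]]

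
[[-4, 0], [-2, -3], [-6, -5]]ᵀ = [[-4, -2, -6], [0, -3, -5]]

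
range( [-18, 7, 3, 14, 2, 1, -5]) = 32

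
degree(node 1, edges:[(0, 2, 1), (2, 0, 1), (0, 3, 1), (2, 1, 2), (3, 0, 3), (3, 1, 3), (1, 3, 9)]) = 3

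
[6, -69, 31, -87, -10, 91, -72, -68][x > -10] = keep x where x > -10: 6✓, -69✗, 31✓, -87✗, -10✗, 91✓, -72✗, -68✗
= [6, 31, 91]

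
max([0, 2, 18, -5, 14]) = 18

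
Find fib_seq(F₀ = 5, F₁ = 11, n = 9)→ F_2 = F_1 + F_0 = 16
F_3 = F_2 + F_1 = 27
F_4 = F_3 + F_2 = 43
...
= [5, 11, 16, 27, 43, 70, 113, 183, 296]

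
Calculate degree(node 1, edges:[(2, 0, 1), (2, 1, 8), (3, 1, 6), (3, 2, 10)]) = incident: (2,1), (3,1)
= 2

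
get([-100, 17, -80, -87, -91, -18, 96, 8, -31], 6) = 96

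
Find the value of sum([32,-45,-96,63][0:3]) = slice → [32, -45, -96]
32 + (-45) + (-96)
= -109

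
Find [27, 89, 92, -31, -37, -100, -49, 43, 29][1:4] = [89, 92, -31]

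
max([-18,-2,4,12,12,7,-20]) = 12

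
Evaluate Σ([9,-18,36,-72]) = 9 + -18 + 36 + -72
= -45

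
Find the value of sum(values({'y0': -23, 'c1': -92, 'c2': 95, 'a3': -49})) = (-23) + (-92) + 95 + (-49)
= -69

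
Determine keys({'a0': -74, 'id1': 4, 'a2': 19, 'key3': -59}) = ['a0', 'id1', 'a2', 'key3']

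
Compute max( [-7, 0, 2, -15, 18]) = 18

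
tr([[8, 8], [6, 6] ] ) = 14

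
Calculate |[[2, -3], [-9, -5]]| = (2)*(-5) - (-3)*(-9)
= -37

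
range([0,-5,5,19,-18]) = 37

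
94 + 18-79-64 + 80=49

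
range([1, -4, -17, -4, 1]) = 18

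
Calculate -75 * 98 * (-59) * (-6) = -2601900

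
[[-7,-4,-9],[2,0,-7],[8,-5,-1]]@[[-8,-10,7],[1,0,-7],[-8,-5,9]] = [[124, 115, -102], [40, 15, -49], [-61, -75, 82]]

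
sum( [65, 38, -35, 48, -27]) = 89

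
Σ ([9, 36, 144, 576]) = 765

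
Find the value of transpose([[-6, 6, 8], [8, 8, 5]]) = [[-6, 8], [6, 8], [8, 5]]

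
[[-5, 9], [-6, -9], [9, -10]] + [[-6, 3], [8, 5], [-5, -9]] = [[-11, 12], [2, -4], [4, -19]]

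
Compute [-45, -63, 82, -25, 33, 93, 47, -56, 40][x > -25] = [82, 33, 93, 47, 40]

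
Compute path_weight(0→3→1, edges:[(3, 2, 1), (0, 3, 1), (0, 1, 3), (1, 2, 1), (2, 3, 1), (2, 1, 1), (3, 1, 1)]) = w(0→3)=1 + w(3→1)=1
= 2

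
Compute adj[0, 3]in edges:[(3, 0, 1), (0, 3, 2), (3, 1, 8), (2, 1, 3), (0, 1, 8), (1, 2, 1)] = 2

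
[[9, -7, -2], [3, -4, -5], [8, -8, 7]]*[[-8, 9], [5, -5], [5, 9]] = [[-117, 98], [-69, 2], [-69, 175]]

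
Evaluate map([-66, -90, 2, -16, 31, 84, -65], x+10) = [-56, -80, 12, -6, 41, 94, -55]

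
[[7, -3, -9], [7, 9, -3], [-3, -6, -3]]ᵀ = [[7, 7, -3], [-3, 9, -6], [-9, -3, -3]]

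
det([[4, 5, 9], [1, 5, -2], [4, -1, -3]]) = -282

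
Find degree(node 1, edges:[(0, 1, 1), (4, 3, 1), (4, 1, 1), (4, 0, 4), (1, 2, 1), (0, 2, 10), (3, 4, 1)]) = incident: (0,1), (4,1), (1,2)
= 3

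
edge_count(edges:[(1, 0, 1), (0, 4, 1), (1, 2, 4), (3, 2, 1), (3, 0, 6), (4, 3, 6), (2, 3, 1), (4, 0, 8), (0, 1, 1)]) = 9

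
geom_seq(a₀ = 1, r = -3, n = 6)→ [1, -3, 9, -27, 81, -243]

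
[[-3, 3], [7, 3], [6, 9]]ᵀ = [[-3, 7, 6], [3, 3, 9]]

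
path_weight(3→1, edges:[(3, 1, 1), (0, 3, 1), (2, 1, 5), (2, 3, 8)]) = 1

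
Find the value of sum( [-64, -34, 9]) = (-64) + (-34) + 9
= -89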